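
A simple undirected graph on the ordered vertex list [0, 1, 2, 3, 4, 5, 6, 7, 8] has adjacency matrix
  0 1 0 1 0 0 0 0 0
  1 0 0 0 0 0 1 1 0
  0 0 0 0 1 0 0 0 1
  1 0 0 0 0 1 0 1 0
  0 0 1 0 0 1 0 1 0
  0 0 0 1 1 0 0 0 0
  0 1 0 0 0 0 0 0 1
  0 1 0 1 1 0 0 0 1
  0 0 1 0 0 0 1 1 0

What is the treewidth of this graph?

3

A width-3 tree decomposition is:
Bags: B1 = {0, 1, 3, 5}  B2 = {1, 3, 5, 7}  B3 = {1, 4, 5, 7}  B4 = {1, 4, 6, 7}  B5 = {4, 6, 7, 8}  B6 = {2, 4, 6, 8}
Tree: B1–B2, B2–B3, B3–B4, B4–B5, B5–B6
Each bag holds 4 vertices, so the decomposition has width 3, which upper-bounds the treewidth. For the lower bound: the 4 vertex sets {0,3,5}, {1}, {7}, {2,4,6,8} are disjoint, each induces a connected subgraph, and every pair is joined by at least one edge of G. Contracting each set to a single vertex therefore yields K_{4} as a minor, and since treewidth is minor-monotone, tw(G) ≥ tw(K_{4}) = 3. Therefore the treewidth is 3.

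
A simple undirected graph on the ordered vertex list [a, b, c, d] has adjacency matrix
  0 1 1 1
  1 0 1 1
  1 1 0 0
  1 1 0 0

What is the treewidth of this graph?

2

A width-2 tree decomposition is:
Bags: B1 = {a, b, d}  B2 = {a, b, c}
Tree: B1–B2
The largest bag has 3 vertices, giving width 2; this decomposition certifies tw(G) ≤ 2. Conversely, {a, b, d} is a clique of size 3, and the vertices of any clique must share a bag in every tree decomposition; so some bag has ≥ 3 vertices and tw(G) ≥ 2. Combining the bounds, tw(G) = 2.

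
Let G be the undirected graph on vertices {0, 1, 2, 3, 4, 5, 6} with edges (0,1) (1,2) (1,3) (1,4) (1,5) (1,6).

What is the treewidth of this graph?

A width-1 tree decomposition is:
Bags: B1 = {1, 3}  B2 = {1, 4}  B3 = {1, 2}  B4 = {0, 1}  B5 = {1, 5}  B6 = {1, 6}
Tree: B1–B2, B2–B3, B3–B4, B4–B5, B1–B6
The largest bag has 2 vertices, giving width 1; this decomposition certifies tw(G) ≤ 1. Since G has at least one edge (e.g. 3–1), it is not an edgeless graph, so tw(G) ≥ 1. Hence tw(G) = 1 exactly.

1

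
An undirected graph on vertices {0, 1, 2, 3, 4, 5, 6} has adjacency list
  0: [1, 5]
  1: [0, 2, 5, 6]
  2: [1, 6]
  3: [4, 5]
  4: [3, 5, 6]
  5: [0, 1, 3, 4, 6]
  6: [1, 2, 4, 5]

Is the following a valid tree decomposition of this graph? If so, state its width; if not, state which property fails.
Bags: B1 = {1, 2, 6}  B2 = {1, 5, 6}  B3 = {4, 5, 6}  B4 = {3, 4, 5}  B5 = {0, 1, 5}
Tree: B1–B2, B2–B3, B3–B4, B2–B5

Yes; width 2.

Vertex coverage: the bags together contain {0, 1, 2, 3, 4, 5, 6}, the full vertex set. Edge coverage: each edge of G has both endpoints in at least one bag. Running intersection: for every vertex, the bags containing it form a connected subtree. All three properties hold, so this is a valid tree decomposition of width max|bag| − 1 = 2, and hence tw(G) ≤ 2.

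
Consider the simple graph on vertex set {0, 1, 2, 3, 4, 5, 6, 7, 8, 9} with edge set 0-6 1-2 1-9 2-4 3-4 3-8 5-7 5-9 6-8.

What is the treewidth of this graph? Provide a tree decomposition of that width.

Every bag has size at most 2, so the width is 2 − 1 = 1 and tw(G) ≤ 1. Since G has at least one edge (e.g. 0–6), it is not an edgeless graph, so tw(G) ≥ 1. The upper and lower bounds meet at 1, so that is the treewidth.

Treewidth 1.
One optimal decomposition is:
Bags: B1 = {0, 6}  B2 = {6, 8}  B3 = {3, 8}  B4 = {3, 4}  B5 = {2, 4}  B6 = {1, 2}  B7 = {1, 9}  B8 = {5, 9}  B9 = {5, 7}
Tree: B1–B2, B2–B3, B3–B4, B4–B5, B5–B6, B6–B7, B7–B8, B8–B9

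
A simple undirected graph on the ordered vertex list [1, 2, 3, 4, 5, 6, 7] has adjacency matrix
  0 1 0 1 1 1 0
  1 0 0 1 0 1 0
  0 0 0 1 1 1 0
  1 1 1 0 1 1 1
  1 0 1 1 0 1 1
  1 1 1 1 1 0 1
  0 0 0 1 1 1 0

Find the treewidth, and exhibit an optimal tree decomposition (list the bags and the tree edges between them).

Every bag has size at most 4, so the width is 4 − 1 = 3 and tw(G) ≤ 3. For the lower bound, the 4 vertices {1, 2, 4, 6} are pairwise adjacent, and any tree decomposition puts a clique entirely inside one bag — forcing width ≥ 3. Therefore the treewidth is 3.

Treewidth 3.
One such decomposition:
Bags: B1 = {1, 4, 5, 6}  B2 = {4, 5, 6, 7}  B3 = {1, 2, 4, 6}  B4 = {3, 4, 5, 6}
Tree: B1–B2, B1–B3, B1–B4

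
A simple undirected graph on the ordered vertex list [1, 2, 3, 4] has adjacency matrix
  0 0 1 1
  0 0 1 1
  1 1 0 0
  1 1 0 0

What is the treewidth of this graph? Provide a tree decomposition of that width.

The largest bag has 3 vertices, giving width 2; this decomposition certifies tw(G) ≤ 2. For the lower bound, G contains the cycle 1–4–2–3–1, so G is not a forest; only forests have treewidth ≤ 1, hence tw(G) ≥ 2. The upper and lower bounds meet at 2, so that is the treewidth.

Treewidth 2.
One optimal decomposition is:
Bags: B1 = {1, 2, 4}  B2 = {1, 2, 3}
Tree: B1–B2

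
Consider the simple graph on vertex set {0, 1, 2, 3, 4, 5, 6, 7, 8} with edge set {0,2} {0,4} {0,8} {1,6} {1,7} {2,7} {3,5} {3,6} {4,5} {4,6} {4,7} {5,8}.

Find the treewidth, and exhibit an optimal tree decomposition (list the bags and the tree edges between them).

Treewidth 3.
One optimal decomposition is:
Bags: B1 = {1, 2, 6, 7}  B2 = {2, 4, 6, 7}  B3 = {0, 2, 4, 6}  B4 = {0, 3, 4, 6}  B5 = {0, 3, 4, 5}  B6 = {0, 3, 5, 8}
Tree: B1–B2, B2–B3, B3–B4, B4–B5, B5–B6

Each bag holds 4 vertices, so the decomposition has width 3, which upper-bounds the treewidth. For the lower bound: the 4 vertex sets {1,2,7}, {6}, {4}, {0,3,5,8} are disjoint, each induces a connected subgraph, and every pair is joined by at least one edge of G. Contracting each set to a single vertex therefore yields K_{4} as a minor, and since treewidth is minor-monotone, tw(G) ≥ tw(K_{4}) = 3. The upper and lower bounds meet at 3, so that is the treewidth.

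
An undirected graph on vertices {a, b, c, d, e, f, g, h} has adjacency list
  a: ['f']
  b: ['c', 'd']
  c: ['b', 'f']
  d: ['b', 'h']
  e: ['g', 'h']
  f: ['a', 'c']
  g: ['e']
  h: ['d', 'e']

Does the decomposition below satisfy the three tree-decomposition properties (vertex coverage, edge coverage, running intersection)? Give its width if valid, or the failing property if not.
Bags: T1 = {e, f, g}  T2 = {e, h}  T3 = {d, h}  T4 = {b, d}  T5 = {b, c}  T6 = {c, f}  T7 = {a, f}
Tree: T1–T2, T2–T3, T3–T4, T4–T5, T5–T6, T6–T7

No — bags containing vertex f are not connected in the tree.

A tree decomposition must satisfy three properties: every vertex lies in some bag; for every edge, both endpoints lie together in some bag; and for every vertex, the bags containing it form a connected subtree. Here bags containing vertex f are not connected in the tree, so the decomposition is invalid.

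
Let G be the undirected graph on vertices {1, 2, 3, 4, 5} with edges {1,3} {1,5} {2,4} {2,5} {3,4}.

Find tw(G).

2

A width-2 tree decomposition is:
Bags: B1 = {1, 3, 5}  B2 = {2, 3, 5}  B3 = {2, 3, 4}
Tree: B1–B2, B2–B3
Each bag holds 3 vertices, so the decomposition has width 2, which upper-bounds the treewidth. For the lower bound, G contains the cycle 3–1–5–2–4–3, so G is not a forest; only forests have treewidth ≤ 1, hence tw(G) ≥ 2. The upper and lower bounds meet at 2, so that is the treewidth.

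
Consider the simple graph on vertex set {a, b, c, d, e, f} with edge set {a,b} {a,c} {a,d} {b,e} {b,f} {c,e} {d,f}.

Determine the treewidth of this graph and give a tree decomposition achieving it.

The largest bag has 3 vertices, giving width 2; this decomposition certifies tw(G) ≤ 2. The edges f–d–a–b–f form a cycle, so G is not a tree and its treewidth is at least 2. Therefore the treewidth is 2.

Treewidth 2.
Bags: B1 = {b, d, f}  B2 = {a, b, d}  B3 = {a, b, e}  B4 = {a, c, e}
Tree: B1–B2, B2–B3, B3–B4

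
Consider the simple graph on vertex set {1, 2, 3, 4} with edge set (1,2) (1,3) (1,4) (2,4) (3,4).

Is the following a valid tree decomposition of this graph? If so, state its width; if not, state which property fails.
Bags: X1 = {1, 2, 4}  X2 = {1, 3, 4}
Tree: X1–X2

Every vertex of G appears in some bag (union = {1, 2, 3, 4}); every edge is covered by a bag; and for each vertex v the set of bags containing v is connected in the bag tree. The decomposition is therefore valid. The largest bag has 3 vertices, so the width is 2.

Yes; width 2.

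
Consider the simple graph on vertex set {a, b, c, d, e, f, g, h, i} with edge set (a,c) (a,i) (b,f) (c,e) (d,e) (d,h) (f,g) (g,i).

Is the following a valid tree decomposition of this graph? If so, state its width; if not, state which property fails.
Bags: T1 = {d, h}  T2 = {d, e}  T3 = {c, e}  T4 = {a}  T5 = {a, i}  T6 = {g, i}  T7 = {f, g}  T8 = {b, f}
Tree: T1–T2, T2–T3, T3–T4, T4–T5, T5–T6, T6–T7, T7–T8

No — edge (c,a) lies in no bag.

A tree decomposition must satisfy three properties: every vertex lies in some bag; for every edge, both endpoints lie together in some bag; and for every vertex, the bags containing it form a connected subtree. Here edge (c,a) lies in no bag, so the decomposition is invalid.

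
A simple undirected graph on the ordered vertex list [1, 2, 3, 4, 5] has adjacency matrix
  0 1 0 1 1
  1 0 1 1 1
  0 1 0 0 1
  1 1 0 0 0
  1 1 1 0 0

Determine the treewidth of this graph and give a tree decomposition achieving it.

Every bag has size at most 3, so the width is 3 − 1 = 2 and tw(G) ≤ 2. Conversely, {1, 2, 4} is a clique of size 3, and the vertices of any clique must share a bag in every tree decomposition; so some bag has ≥ 3 vertices and tw(G) ≥ 2. Combining the bounds, tw(G) = 2.

Treewidth 2.
One such decomposition:
Bags: B1 = {2, 3, 5}  B2 = {1, 2, 5}  B3 = {1, 2, 4}
Tree: B1–B2, B2–B3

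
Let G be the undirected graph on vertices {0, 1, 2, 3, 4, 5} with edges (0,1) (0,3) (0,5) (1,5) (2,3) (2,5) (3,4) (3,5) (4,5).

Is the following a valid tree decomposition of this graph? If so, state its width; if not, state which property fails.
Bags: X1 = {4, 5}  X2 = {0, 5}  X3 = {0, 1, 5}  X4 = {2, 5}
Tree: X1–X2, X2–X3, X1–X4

A tree decomposition must satisfy three properties: every vertex lies in some bag; for every edge, both endpoints lie together in some bag; and for every vertex, the bags containing it form a connected subtree. Here vertex 3 appears in no bag, so the decomposition is invalid.

No — vertex 3 appears in no bag.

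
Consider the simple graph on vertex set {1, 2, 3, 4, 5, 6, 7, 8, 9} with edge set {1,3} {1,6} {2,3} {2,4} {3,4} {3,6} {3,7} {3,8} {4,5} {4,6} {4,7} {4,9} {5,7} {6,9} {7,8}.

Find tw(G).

2

A width-2 tree decomposition is:
Bags: B1 = {3, 4, 7}  B2 = {3, 4, 6}  B3 = {2, 3, 4}  B4 = {4, 5, 7}  B5 = {1, 3, 6}  B6 = {4, 6, 9}  B7 = {3, 7, 8}
Tree: B1–B2, B1–B3, B1–B4, B2–B5, B2–B6, B1–B7
Each bag holds 3 vertices, so the decomposition has width 2, which upper-bounds the treewidth. On the other hand G contains the 3-clique {4, 6, 9}. A clique must lie in a single bag of any decomposition, so no decomposition can have width below 2. Hence tw(G) = 2 exactly.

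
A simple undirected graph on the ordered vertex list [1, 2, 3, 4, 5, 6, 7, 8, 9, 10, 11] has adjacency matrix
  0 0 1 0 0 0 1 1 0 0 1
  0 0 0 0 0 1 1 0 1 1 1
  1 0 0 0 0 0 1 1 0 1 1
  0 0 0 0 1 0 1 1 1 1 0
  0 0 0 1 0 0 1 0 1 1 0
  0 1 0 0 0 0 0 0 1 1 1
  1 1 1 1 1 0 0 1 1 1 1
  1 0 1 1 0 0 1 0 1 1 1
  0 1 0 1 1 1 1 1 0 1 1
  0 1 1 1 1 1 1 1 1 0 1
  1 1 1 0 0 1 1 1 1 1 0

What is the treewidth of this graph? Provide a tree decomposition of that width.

Each bag holds 5 vertices, so the decomposition has width 4, which upper-bounds the treewidth. On the other hand G contains the 5-clique {2, 6, 9, 10, 11}. A clique must lie in a single bag of any decomposition, so no decomposition can have width below 4. Hence tw(G) = 4 exactly.

Treewidth 4.
Bags: B1 = {7, 8, 9, 10, 11}  B2 = {3, 7, 8, 10, 11}  B3 = {1, 3, 7, 8, 11}  B4 = {2, 7, 9, 10, 11}  B5 = {2, 6, 9, 10, 11}  B6 = {4, 7, 8, 9, 10}  B7 = {4, 5, 7, 9, 10}
Tree: B1–B2, B2–B3, B1–B4, B4–B5, B1–B6, B6–B7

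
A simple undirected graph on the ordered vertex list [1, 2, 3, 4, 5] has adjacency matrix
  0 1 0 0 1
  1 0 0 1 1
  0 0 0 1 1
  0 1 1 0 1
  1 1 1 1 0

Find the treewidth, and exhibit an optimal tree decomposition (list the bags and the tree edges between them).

Every bag has size at most 3, so the width is 3 − 1 = 2 and tw(G) ≤ 2. On the other hand G contains the 3-clique {1, 2, 5}. A clique must lie in a single bag of any decomposition, so no decomposition can have width below 2. Therefore the treewidth is 2.

Treewidth 2.
Bags: B1 = {2, 4, 5}  B2 = {1, 2, 5}  B3 = {3, 4, 5}
Tree: B1–B2, B1–B3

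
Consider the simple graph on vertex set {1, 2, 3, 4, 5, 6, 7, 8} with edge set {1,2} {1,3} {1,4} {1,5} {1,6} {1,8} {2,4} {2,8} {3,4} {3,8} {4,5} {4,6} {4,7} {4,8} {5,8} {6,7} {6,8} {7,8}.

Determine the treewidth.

A width-3 tree decomposition is:
Bags: B1 = {1, 2, 4, 8}  B2 = {1, 4, 5, 8}  B3 = {1, 4, 6, 8}  B4 = {1, 3, 4, 8}  B5 = {4, 6, 7, 8}
Tree: B1–B2, B1–B3, B3–B4, B3–B5
Each bag holds 4 vertices, so the decomposition has width 3, which upper-bounds the treewidth. Conversely, {1, 2, 4, 8} is a clique of size 4, and the vertices of any clique must share a bag in every tree decomposition; so some bag has ≥ 4 vertices and tw(G) ≥ 3. Combining the bounds, tw(G) = 3.

3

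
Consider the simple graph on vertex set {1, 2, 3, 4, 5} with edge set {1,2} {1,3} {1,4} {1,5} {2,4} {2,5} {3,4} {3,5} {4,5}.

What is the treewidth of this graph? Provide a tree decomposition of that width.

The largest bag has 4 vertices, giving width 3; this decomposition certifies tw(G) ≤ 3. For the lower bound, the 4 vertices {1, 2, 4, 5} are pairwise adjacent, and any tree decomposition puts a clique entirely inside one bag — forcing width ≥ 3. Therefore the treewidth is 3.

Treewidth 3.
One such decomposition:
Bags: B1 = {1, 3, 4, 5}  B2 = {1, 2, 4, 5}
Tree: B1–B2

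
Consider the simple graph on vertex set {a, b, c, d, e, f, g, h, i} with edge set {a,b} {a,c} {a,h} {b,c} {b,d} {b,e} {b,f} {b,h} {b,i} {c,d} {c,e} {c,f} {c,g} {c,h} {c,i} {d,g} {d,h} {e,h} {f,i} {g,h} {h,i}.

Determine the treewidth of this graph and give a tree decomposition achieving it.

Each bag holds 4 vertices, so the decomposition has width 3, which upper-bounds the treewidth. Conversely, {c, d, g, h} is a clique of size 4, and the vertices of any clique must share a bag in every tree decomposition; so some bag has ≥ 4 vertices and tw(G) ≥ 3. Therefore the treewidth is 3.

Treewidth 3.
Bags: B1 = {b, c, e, h}  B2 = {b, c, d, h}  B3 = {c, d, g, h}  B4 = {b, c, h, i}  B5 = {a, b, c, h}  B6 = {b, c, f, i}
Tree: B1–B2, B2–B3, B2–B4, B2–B5, B4–B6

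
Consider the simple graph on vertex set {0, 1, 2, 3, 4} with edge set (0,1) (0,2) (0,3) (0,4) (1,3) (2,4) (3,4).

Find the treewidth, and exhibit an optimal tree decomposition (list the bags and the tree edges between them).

Every bag has size at most 3, so the width is 3 − 1 = 2 and tw(G) ≤ 2. Conversely, {0, 2, 4} is a clique of size 3, and the vertices of any clique must share a bag in every tree decomposition; so some bag has ≥ 3 vertices and tw(G) ≥ 2. Hence tw(G) = 2 exactly.

Treewidth 2.
One optimal decomposition is:
Bags: B1 = {0, 1, 3}  B2 = {0, 3, 4}  B3 = {0, 2, 4}
Tree: B1–B2, B2–B3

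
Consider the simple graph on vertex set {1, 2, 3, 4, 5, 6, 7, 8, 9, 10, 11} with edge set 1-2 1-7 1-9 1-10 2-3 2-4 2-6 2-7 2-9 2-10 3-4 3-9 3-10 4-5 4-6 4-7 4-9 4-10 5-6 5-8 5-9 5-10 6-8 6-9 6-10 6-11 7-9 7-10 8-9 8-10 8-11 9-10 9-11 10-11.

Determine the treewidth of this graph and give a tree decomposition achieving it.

Treewidth 4.
One optimal decomposition is:
Bags: B1 = {2, 4, 7, 9, 10}  B2 = {1, 2, 7, 9, 10}  B3 = {2, 4, 6, 9, 10}  B4 = {4, 5, 6, 9, 10}  B5 = {2, 3, 4, 9, 10}  B6 = {5, 6, 8, 9, 10}  B7 = {6, 8, 9, 10, 11}
Tree: B1–B2, B1–B3, B3–B4, B3–B5, B4–B6, B6–B7

Every bag has size at most 5, so the width is 5 − 1 = 4 and tw(G) ≤ 4. For the lower bound, the 5 vertices {6, 8, 9, 10, 11} are pairwise adjacent, and any tree decomposition puts a clique entirely inside one bag — forcing width ≥ 4. The upper and lower bounds meet at 4, so that is the treewidth.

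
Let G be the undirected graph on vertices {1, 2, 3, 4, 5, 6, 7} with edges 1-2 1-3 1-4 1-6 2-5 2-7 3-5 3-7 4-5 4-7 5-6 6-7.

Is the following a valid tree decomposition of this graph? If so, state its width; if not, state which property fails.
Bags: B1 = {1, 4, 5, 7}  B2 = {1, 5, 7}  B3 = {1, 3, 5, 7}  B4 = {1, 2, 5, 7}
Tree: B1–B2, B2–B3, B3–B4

No — vertex 6 appears in no bag.

A tree decomposition must satisfy three properties: every vertex lies in some bag; for every edge, both endpoints lie together in some bag; and for every vertex, the bags containing it form a connected subtree. Here vertex 6 appears in no bag, so the decomposition is invalid.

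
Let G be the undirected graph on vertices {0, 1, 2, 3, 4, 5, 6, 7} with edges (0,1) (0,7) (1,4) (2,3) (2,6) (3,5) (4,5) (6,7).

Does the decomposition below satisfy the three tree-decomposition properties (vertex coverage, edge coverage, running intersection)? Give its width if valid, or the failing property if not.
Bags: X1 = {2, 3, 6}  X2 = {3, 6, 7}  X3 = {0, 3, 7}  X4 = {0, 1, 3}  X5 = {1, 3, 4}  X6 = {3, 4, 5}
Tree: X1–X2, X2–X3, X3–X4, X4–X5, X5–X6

Yes; width 2.

Vertex coverage: the bags together contain {0, 1, 2, 3, 4, 5, 6, 7}, the full vertex set. Edge coverage: each edge of G has both endpoints in at least one bag. Running intersection: for every vertex, the bags containing it form a connected subtree. All three properties hold, so this is a valid tree decomposition of width max|bag| − 1 = 2, and hence tw(G) ≤ 2.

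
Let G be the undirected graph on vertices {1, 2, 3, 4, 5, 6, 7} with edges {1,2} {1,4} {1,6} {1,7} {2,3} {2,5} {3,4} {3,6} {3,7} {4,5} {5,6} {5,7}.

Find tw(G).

A width-3 tree decomposition is:
Bags: B1 = {1, 2, 3, 5}  B2 = {1, 3, 5, 6}  B3 = {1, 3, 5, 7}  B4 = {1, 3, 4, 5}
Tree: B1–B2, B2–B3, B3–B4
The largest bag has 4 vertices, giving width 3; this decomposition certifies tw(G) ≤ 3. For the lower bound: the 4 vertex sets {2,3}, {5,6}, {1}, {7} are disjoint, each induces a connected subgraph, and every pair is joined by at least one edge of G. Contracting each set to a single vertex therefore yields K_{4} as a minor, and since treewidth is minor-monotone, tw(G) ≥ tw(K_{4}) = 3. Therefore the treewidth is 3.

3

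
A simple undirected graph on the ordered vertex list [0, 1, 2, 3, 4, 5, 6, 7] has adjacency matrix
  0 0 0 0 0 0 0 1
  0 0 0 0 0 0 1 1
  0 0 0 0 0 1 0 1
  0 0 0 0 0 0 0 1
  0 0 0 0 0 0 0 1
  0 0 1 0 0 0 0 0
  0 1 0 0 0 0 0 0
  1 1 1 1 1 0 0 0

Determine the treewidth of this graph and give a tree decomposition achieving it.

Each bag holds 2 vertices, so the decomposition has width 1, which upper-bounds the treewidth. Any graph with an edge has treewidth ≥ 1, and G has the edge 2–7. The upper and lower bounds meet at 1, so that is the treewidth.

Treewidth 1.
One such decomposition:
Bags: B1 = {2, 7}  B2 = {4, 7}  B3 = {2, 5}  B4 = {0, 7}  B5 = {3, 7}  B6 = {1, 7}  B7 = {1, 6}
Tree: B1–B2, B1–B3, B2–B4, B1–B5, B5–B6, B6–B7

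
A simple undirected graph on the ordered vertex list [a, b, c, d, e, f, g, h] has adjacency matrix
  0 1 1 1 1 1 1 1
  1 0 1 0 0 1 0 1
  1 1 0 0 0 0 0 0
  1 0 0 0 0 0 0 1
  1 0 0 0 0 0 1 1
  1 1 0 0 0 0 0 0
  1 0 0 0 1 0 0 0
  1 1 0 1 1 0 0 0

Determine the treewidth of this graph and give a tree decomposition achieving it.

Treewidth 2.
Bags: B1 = {a, e, h}  B2 = {a, e, g}  B3 = {a, b, h}  B4 = {a, b, c}  B5 = {a, b, f}  B6 = {a, d, h}
Tree: B1–B2, B1–B3, B3–B4, B4–B5, B1–B6

The largest bag has 3 vertices, giving width 2; this decomposition certifies tw(G) ≤ 2. On the other hand G contains the 3-clique {a, e, g}. A clique must lie in a single bag of any decomposition, so no decomposition can have width below 2. Hence tw(G) = 2 exactly.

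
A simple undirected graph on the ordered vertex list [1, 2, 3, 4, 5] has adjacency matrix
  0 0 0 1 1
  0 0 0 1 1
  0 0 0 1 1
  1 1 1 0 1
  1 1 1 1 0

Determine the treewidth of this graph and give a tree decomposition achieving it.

Treewidth 2.
One such decomposition:
Bags: B1 = {2, 4, 5}  B2 = {3, 4, 5}  B3 = {1, 4, 5}
Tree: B1–B2, B1–B3

Each bag holds 3 vertices, so the decomposition has width 2, which upper-bounds the treewidth. For the lower bound, the 3 vertices {1, 4, 5} are pairwise adjacent, and any tree decomposition puts a clique entirely inside one bag — forcing width ≥ 2. Hence tw(G) = 2 exactly.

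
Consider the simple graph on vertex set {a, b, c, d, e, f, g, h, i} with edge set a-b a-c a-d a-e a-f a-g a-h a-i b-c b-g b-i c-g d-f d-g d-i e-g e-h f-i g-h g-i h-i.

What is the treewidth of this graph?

A width-3 tree decomposition is:
Bags: B1 = {a, b, c, g}  B2 = {a, b, g, i}  B3 = {a, d, g, i}  B4 = {a, d, f, i}  B5 = {a, g, h, i}  B6 = {a, e, g, h}
Tree: B1–B2, B2–B3, B3–B4, B3–B5, B5–B6
The largest bag has 4 vertices, giving width 3; this decomposition certifies tw(G) ≤ 3. On the other hand G contains the 4-clique {a, e, g, h}. A clique must lie in a single bag of any decomposition, so no decomposition can have width below 3. The upper and lower bounds meet at 3, so that is the treewidth.

3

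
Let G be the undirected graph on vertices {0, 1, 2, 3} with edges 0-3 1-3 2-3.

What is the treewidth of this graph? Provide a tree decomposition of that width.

Treewidth 1.
One optimal decomposition is:
Bags: B1 = {2, 3}  B2 = {1, 3}  B3 = {0, 3}
Tree: B1–B2, B1–B3

The largest bag has 2 vertices, giving width 1; this decomposition certifies tw(G) ≤ 1. Any graph with an edge has treewidth ≥ 1, and G has the edge 2–3. Hence tw(G) = 1 exactly.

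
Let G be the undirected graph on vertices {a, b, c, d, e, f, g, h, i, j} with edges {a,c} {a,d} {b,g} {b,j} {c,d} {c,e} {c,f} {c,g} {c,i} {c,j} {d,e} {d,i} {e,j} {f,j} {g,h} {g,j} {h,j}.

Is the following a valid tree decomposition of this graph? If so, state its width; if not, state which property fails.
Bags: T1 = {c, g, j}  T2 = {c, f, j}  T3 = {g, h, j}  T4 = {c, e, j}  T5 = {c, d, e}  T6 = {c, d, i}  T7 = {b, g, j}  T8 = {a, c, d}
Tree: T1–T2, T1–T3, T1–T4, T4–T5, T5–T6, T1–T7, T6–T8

Yes; width 2.

Checking the three conditions: (i) the bags cover all of {a, b, c, d, e, f, g, h, i, j}; (ii) for each edge, some bag contains both endpoints; (iii) the bags containing any fixed vertex form a subtree. All hold, so the decomposition is valid with width 3 − 1 = 2.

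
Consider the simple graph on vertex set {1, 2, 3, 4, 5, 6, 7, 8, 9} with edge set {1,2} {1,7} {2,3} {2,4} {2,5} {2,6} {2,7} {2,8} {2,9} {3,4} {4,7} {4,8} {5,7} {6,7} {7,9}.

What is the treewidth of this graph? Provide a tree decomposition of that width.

Treewidth 2.
One optimal decomposition is:
Bags: B1 = {2, 4, 8}  B2 = {2, 4, 7}  B3 = {2, 7, 9}  B4 = {2, 6, 7}  B5 = {2, 5, 7}  B6 = {1, 2, 7}  B7 = {2, 3, 4}
Tree: B1–B2, B2–B3, B3–B4, B3–B5, B2–B6, B1–B7

The largest bag has 3 vertices, giving width 2; this decomposition certifies tw(G) ≤ 2. Conversely, {2, 4, 8} is a clique of size 3, and the vertices of any clique must share a bag in every tree decomposition; so some bag has ≥ 3 vertices and tw(G) ≥ 2. The upper and lower bounds meet at 2, so that is the treewidth.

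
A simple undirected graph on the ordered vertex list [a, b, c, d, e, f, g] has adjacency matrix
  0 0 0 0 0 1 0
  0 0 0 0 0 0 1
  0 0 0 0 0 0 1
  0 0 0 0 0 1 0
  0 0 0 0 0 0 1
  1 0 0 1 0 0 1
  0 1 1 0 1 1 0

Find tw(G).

A width-1 tree decomposition is:
Bags: B1 = {a, f}  B2 = {f, g}  B3 = {c, g}  B4 = {e, g}  B5 = {d, f}  B6 = {b, g}
Tree: B1–B2, B2–B3, B2–B4, B2–B5, B4–B6
Each bag holds 2 vertices, so the decomposition has width 1, which upper-bounds the treewidth. Since G has at least one edge (e.g. a–f), it is not an edgeless graph, so tw(G) ≥ 1. Combining the bounds, tw(G) = 1.

1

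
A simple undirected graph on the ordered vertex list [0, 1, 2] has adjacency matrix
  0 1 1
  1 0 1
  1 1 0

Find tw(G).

A width-2 tree decomposition is:
Bags: B1 = {0, 1, 2}
Tree: (single bag)
A single bag containing all 3 vertices is trivially a valid decomposition of width 2. For the lower bound, the 3 vertices {0, 1, 2} are pairwise adjacent, and any tree decomposition puts a clique entirely inside one bag — forcing width ≥ 2. The upper and lower bounds meet at 2, so that is the treewidth.

2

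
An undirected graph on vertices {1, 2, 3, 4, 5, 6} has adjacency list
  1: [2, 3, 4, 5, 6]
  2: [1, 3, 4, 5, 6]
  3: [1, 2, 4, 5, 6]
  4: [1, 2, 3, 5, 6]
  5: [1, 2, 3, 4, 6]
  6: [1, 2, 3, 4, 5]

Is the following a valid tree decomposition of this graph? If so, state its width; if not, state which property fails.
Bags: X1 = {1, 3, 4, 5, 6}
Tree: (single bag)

A tree decomposition must satisfy three properties: every vertex lies in some bag; for every edge, both endpoints lie together in some bag; and for every vertex, the bags containing it form a connected subtree. Here vertex 2 appears in no bag, so the decomposition is invalid.

No — vertex 2 appears in no bag.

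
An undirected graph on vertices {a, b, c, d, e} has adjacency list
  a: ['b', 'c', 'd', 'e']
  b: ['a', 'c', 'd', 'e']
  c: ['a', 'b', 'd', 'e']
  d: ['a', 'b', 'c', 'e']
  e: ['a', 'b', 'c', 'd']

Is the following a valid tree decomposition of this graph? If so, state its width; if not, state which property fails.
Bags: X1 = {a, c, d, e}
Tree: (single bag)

A tree decomposition must satisfy three properties: every vertex lies in some bag; for every edge, both endpoints lie together in some bag; and for every vertex, the bags containing it form a connected subtree. Here vertex b appears in no bag, so the decomposition is invalid.

No — vertex b appears in no bag.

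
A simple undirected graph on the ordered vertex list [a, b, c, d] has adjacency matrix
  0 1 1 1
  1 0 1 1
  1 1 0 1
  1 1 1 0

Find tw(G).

3

A width-3 tree decomposition is:
Bags: B1 = {a, b, c, d}
Tree: (single bag)
A single bag containing all 4 vertices is trivially a valid decomposition of width 3. On the other hand G contains the 4-clique {a, b, c, d}. A clique must lie in a single bag of any decomposition, so no decomposition can have width below 3. The upper and lower bounds meet at 3, so that is the treewidth.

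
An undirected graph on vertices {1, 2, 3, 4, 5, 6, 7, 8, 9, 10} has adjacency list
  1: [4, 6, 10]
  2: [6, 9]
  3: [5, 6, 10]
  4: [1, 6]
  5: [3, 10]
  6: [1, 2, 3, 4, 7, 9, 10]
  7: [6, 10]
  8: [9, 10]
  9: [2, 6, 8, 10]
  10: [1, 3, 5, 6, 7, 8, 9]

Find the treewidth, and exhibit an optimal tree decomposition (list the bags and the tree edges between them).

Treewidth 2.
One such decomposition:
Bags: B1 = {3, 6, 10}  B2 = {6, 9, 10}  B3 = {3, 5, 10}  B4 = {1, 6, 10}  B5 = {8, 9, 10}  B6 = {1, 4, 6}  B7 = {6, 7, 10}  B8 = {2, 6, 9}
Tree: B1–B2, B1–B3, B1–B4, B2–B5, B4–B6, B1–B7, B2–B8

The largest bag has 3 vertices, giving width 2; this decomposition certifies tw(G) ≤ 2. On the other hand G contains the 3-clique {8, 9, 10}. A clique must lie in a single bag of any decomposition, so no decomposition can have width below 2. The upper and lower bounds meet at 2, so that is the treewidth.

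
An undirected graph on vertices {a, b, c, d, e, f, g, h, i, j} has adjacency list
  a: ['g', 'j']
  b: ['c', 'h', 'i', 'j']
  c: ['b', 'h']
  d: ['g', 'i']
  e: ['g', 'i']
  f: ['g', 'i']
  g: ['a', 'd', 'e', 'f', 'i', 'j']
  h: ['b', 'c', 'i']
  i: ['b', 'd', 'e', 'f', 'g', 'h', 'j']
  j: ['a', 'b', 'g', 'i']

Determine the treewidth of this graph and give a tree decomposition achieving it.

Each bag holds 3 vertices, so the decomposition has width 2, which upper-bounds the treewidth. Conversely, {b, c, h} is a clique of size 3, and the vertices of any clique must share a bag in every tree decomposition; so some bag has ≥ 3 vertices and tw(G) ≥ 2. Hence tw(G) = 2 exactly.

Treewidth 2.
Bags: B1 = {g, i, j}  B2 = {b, i, j}  B3 = {f, g, i}  B4 = {b, h, i}  B5 = {e, g, i}  B6 = {d, g, i}  B7 = {b, c, h}  B8 = {a, g, j}
Tree: B1–B2, B1–B3, B2–B4, B3–B5, B3–B6, B4–B7, B1–B8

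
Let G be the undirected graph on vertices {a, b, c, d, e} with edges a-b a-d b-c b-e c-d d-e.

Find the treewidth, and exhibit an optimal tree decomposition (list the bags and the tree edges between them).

The largest bag has 3 vertices, giving width 2; this decomposition certifies tw(G) ≤ 2. Since c–b–a–d–c is a cycle in G, G is not acyclic. Forests are exactly the graphs of treewidth ≤ 1, so tw(G) ≥ 2. The upper and lower bounds meet at 2, so that is the treewidth.

Treewidth 2.
One such decomposition:
Bags: B1 = {b, c, d}  B2 = {a, b, d}  B3 = {b, d, e}
Tree: B1–B2, B2–B3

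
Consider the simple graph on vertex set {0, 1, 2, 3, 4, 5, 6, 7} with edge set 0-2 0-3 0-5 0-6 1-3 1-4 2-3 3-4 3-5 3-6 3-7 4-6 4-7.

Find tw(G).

A width-2 tree decomposition is:
Bags: B1 = {0, 3, 6}  B2 = {0, 3, 5}  B3 = {0, 2, 3}  B4 = {3, 4, 6}  B5 = {3, 4, 7}  B6 = {1, 3, 4}
Tree: B1–B2, B1–B3, B1–B4, B4–B5, B4–B6
Every bag has size at most 3, so the width is 3 − 1 = 2 and tw(G) ≤ 2. On the other hand G contains the 3-clique {0, 2, 3}. A clique must lie in a single bag of any decomposition, so no decomposition can have width below 2. The upper and lower bounds meet at 2, so that is the treewidth.

2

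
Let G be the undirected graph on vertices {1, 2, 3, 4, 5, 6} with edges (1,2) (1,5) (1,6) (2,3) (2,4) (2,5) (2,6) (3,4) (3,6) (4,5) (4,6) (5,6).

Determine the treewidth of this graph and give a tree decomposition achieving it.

The largest bag has 4 vertices, giving width 3; this decomposition certifies tw(G) ≤ 3. Conversely, {1, 2, 5, 6} is a clique of size 4, and the vertices of any clique must share a bag in every tree decomposition; so some bag has ≥ 4 vertices and tw(G) ≥ 3. Combining the bounds, tw(G) = 3.

Treewidth 3.
Bags: B1 = {2, 4, 5, 6}  B2 = {2, 3, 4, 6}  B3 = {1, 2, 5, 6}
Tree: B1–B2, B1–B3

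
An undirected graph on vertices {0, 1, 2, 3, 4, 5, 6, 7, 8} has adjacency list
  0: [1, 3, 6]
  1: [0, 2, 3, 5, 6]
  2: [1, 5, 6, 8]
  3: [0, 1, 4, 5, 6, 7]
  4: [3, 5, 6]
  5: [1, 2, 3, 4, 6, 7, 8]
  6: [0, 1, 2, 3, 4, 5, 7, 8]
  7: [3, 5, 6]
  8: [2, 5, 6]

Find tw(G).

A width-3 tree decomposition is:
Bags: B1 = {3, 4, 5, 6}  B2 = {1, 3, 5, 6}  B3 = {3, 5, 6, 7}  B4 = {1, 2, 5, 6}  B5 = {0, 1, 3, 6}  B6 = {2, 5, 6, 8}
Tree: B1–B2, B1–B3, B2–B4, B2–B5, B4–B6
Every bag has size at most 4, so the width is 4 − 1 = 3 and tw(G) ≤ 3. Conversely, {0, 1, 3, 6} is a clique of size 4, and the vertices of any clique must share a bag in every tree decomposition; so some bag has ≥ 4 vertices and tw(G) ≥ 3. Combining the bounds, tw(G) = 3.

3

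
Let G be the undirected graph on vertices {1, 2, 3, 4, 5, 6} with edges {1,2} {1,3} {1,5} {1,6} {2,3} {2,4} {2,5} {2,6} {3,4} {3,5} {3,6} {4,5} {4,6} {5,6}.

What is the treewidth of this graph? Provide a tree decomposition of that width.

Each bag holds 5 vertices, so the decomposition has width 4, which upper-bounds the treewidth. For the lower bound, the 5 vertices {1, 2, 3, 5, 6} are pairwise adjacent, and any tree decomposition puts a clique entirely inside one bag — forcing width ≥ 4. The upper and lower bounds meet at 4, so that is the treewidth.

Treewidth 4.
One such decomposition:
Bags: B1 = {1, 2, 3, 5, 6}  B2 = {2, 3, 4, 5, 6}
Tree: B1–B2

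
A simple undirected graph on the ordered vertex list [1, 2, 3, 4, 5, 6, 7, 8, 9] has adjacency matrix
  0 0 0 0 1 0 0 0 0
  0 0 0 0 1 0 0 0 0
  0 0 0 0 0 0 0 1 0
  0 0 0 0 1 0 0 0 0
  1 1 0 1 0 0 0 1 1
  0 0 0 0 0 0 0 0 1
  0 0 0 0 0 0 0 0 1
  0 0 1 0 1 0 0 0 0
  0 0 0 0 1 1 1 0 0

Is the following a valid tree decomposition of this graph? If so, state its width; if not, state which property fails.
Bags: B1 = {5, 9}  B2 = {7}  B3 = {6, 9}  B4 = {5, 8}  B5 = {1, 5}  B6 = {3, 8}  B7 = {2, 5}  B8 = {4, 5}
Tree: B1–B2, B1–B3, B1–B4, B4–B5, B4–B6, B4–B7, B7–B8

A tree decomposition must satisfy three properties: every vertex lies in some bag; for every edge, both endpoints lie together in some bag; and for every vertex, the bags containing it form a connected subtree. Here edge (9,7) lies in no bag, so the decomposition is invalid.

No — edge (9,7) lies in no bag.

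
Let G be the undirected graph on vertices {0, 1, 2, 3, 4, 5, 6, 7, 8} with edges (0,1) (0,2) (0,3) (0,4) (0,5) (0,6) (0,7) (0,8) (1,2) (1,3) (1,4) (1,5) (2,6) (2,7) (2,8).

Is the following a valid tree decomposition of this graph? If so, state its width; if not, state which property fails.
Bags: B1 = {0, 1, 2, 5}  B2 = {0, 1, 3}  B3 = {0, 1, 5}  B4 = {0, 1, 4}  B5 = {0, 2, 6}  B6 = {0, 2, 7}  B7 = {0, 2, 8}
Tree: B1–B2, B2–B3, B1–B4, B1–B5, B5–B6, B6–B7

A tree decomposition must satisfy three properties: every vertex lies in some bag; for every edge, both endpoints lie together in some bag; and for every vertex, the bags containing it form a connected subtree. Here bags containing vertex 5 are not connected in the tree, so the decomposition is invalid.

No — bags containing vertex 5 are not connected in the tree.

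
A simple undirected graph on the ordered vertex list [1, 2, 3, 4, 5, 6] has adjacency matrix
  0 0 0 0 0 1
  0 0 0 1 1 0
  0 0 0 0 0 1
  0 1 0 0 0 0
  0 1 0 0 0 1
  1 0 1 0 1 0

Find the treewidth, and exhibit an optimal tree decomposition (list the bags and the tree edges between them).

Treewidth 1.
One optimal decomposition is:
Bags: B1 = {3, 6}  B2 = {5, 6}  B3 = {2, 5}  B4 = {1, 6}  B5 = {2, 4}
Tree: B1–B2, B2–B3, B1–B4, B3–B5

Every bag has size at most 2, so the width is 2 − 1 = 1 and tw(G) ≤ 1. Any graph with an edge has treewidth ≥ 1, and G has the edge 6–3. The upper and lower bounds meet at 1, so that is the treewidth.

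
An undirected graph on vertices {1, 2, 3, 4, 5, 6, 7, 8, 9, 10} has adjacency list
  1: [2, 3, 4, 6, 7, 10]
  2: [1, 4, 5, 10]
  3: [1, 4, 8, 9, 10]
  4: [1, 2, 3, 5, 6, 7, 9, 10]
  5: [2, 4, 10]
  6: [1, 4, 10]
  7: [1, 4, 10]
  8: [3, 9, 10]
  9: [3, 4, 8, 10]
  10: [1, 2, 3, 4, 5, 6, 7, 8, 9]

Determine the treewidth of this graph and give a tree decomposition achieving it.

The largest bag has 4 vertices, giving width 3; this decomposition certifies tw(G) ≤ 3. Conversely, {3, 8, 9, 10} is a clique of size 4, and the vertices of any clique must share a bag in every tree decomposition; so some bag has ≥ 4 vertices and tw(G) ≥ 3. Combining the bounds, tw(G) = 3.

Treewidth 3.
One such decomposition:
Bags: B1 = {1, 3, 4, 10}  B2 = {3, 4, 9, 10}  B3 = {1, 2, 4, 10}  B4 = {1, 4, 7, 10}  B5 = {3, 8, 9, 10}  B6 = {2, 4, 5, 10}  B7 = {1, 4, 6, 10}
Tree: B1–B2, B1–B3, B3–B4, B2–B5, B3–B6, B4–B7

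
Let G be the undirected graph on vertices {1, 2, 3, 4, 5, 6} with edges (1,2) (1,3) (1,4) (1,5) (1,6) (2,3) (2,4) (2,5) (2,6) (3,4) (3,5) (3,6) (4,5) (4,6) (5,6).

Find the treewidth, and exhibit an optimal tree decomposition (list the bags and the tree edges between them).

Treewidth 5.
One optimal decomposition is:
Bags: B1 = {1, 2, 3, 4, 5, 6}
Tree: (single bag)

With just one bag of size 6, the width is 6 − 1 = 5, so tw(G) ≤ 5. For the lower bound, the 6 vertices {1, 2, 3, 4, 5, 6} are pairwise adjacent, and any tree decomposition puts a clique entirely inside one bag — forcing width ≥ 5. Combining the bounds, tw(G) = 5.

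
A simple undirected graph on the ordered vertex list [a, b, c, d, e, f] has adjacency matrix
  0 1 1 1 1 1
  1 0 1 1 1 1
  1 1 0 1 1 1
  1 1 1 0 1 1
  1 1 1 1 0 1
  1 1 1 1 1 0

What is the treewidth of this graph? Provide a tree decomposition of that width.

Treewidth 5.
One optimal decomposition is:
Bags: B1 = {a, b, c, d, e, f}
Tree: (single bag)

With just one bag of size 6, the width is 6 − 1 = 5, so tw(G) ≤ 5. For the lower bound, the 6 vertices {a, b, c, d, e, f} are pairwise adjacent, and any tree decomposition puts a clique entirely inside one bag — forcing width ≥ 5. Combining the bounds, tw(G) = 5.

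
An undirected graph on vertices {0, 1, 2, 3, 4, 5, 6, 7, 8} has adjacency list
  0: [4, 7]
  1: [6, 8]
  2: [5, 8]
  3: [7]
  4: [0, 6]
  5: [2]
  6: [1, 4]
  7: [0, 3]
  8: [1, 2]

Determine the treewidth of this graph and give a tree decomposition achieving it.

Each bag holds 2 vertices, so the decomposition has width 1, which upper-bounds the treewidth. G has an edge, so its treewidth is at least 1. Hence tw(G) = 1 exactly.

Treewidth 1.
Bags: B1 = {2, 5}  B2 = {2, 8}  B3 = {1, 8}  B4 = {1, 6}  B5 = {4, 6}  B6 = {0, 4}  B7 = {0, 7}  B8 = {3, 7}
Tree: B1–B2, B2–B3, B3–B4, B4–B5, B5–B6, B6–B7, B7–B8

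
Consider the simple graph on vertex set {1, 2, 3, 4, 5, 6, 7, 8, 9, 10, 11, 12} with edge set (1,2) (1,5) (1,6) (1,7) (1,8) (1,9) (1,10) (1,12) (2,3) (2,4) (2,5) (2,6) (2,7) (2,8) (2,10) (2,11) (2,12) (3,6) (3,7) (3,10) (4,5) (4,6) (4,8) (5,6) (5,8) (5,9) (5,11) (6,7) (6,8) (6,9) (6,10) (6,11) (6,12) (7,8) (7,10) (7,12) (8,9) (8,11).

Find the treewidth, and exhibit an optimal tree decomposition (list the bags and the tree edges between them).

The largest bag has 5 vertices, giving width 4; this decomposition certifies tw(G) ≤ 4. For the lower bound, the 5 vertices {1, 5, 6, 8, 9} are pairwise adjacent, and any tree decomposition puts a clique entirely inside one bag — forcing width ≥ 4. The upper and lower bounds meet at 4, so that is the treewidth.

Treewidth 4.
Bags: B1 = {2, 4, 5, 6, 8}  B2 = {1, 2, 5, 6, 8}  B3 = {1, 2, 6, 7, 8}  B4 = {1, 2, 6, 7, 10}  B5 = {1, 2, 6, 7, 12}  B6 = {1, 5, 6, 8, 9}  B7 = {2, 5, 6, 8, 11}  B8 = {2, 3, 6, 7, 10}
Tree: B1–B2, B2–B3, B3–B4, B3–B5, B2–B6, B2–B7, B4–B8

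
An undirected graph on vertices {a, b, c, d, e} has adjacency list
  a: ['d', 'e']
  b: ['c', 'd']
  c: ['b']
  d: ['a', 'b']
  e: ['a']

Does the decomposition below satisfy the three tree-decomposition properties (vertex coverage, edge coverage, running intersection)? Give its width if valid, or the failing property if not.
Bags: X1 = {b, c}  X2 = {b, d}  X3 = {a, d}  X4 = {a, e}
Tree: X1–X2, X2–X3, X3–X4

Every vertex of G appears in some bag (union = {a, b, c, d, e}); every edge is covered by a bag; and for each vertex v the set of bags containing v is connected in the bag tree. The decomposition is therefore valid. The largest bag has 2 vertices, so the width is 1.

Yes; width 1.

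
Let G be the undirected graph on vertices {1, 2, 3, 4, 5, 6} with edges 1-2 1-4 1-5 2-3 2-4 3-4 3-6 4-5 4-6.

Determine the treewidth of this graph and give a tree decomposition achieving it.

Treewidth 2.
Bags: B1 = {1, 4, 5}  B2 = {1, 2, 4}  B3 = {2, 3, 4}  B4 = {3, 4, 6}
Tree: B1–B2, B2–B3, B3–B4

Every bag has size at most 3, so the width is 3 − 1 = 2 and tw(G) ≤ 2. For the lower bound, the 3 vertices {1, 2, 4} are pairwise adjacent, and any tree decomposition puts a clique entirely inside one bag — forcing width ≥ 2. Therefore the treewidth is 2.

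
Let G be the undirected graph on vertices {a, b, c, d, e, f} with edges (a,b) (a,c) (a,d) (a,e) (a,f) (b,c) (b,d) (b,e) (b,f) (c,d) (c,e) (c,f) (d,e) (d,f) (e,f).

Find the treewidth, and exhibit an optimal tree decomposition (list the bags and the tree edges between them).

Treewidth 5.
One optimal decomposition is:
Bags: B1 = {a, b, c, d, e, f}
Tree: (single bag)

A single bag containing all 6 vertices is trivially a valid decomposition of width 5. On the other hand G contains the 6-clique {a, b, c, d, e, f}. A clique must lie in a single bag of any decomposition, so no decomposition can have width below 5. Therefore the treewidth is 5.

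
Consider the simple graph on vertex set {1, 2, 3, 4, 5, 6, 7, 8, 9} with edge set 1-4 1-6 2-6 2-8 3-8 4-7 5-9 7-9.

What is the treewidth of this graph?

1

A width-1 tree decomposition is:
Bags: B1 = {5, 9}  B2 = {7, 9}  B3 = {4, 7}  B4 = {1, 4}  B5 = {1, 6}  B6 = {2, 6}  B7 = {2, 8}  B8 = {3, 8}
Tree: B1–B2, B2–B3, B3–B4, B4–B5, B5–B6, B6–B7, B7–B8
Each bag holds 2 vertices, so the decomposition has width 1, which upper-bounds the treewidth. G has an edge, so its treewidth is at least 1. The upper and lower bounds meet at 1, so that is the treewidth.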